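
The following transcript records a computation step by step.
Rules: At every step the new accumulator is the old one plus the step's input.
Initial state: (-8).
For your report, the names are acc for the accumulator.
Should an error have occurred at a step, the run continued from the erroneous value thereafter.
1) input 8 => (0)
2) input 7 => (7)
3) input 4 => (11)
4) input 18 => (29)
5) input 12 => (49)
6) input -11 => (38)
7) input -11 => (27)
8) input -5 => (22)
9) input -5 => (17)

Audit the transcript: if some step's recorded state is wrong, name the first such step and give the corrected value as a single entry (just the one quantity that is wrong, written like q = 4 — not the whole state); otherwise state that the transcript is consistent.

step 5, acc = 41

Recomputing the run from the initial state:
step 1: acc = 0
step 2: acc = 7
step 3: acc = 11
step 4: acc = 29
step 5: acc = 41
step 6: acc = 30
step 7: acc = 19
step 8: acc = 14
step 9: acc = 9
The first disagreement with the transcript is at step 5, where the value should be acc = 41.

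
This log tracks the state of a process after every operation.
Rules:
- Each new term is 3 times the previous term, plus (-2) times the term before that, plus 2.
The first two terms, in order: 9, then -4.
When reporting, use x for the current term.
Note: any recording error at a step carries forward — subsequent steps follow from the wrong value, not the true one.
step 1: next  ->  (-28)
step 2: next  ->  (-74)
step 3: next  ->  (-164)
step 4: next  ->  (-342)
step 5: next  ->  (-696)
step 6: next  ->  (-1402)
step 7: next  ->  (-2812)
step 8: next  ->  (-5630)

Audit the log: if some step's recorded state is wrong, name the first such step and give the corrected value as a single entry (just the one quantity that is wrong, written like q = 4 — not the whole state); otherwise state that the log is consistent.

Step 1: x = 3*(-4) + (-2)*(9) + (2) = -28 — matches.
Step 2: x = 3*(-28) + (-2)*(-4) + (2) = -74 — confirmed correct.
Step 3: x = 3*(-74) + (-2)*(-28) + (2) = -164 — consistent with the log.
Step 4: x = 3*(-164) + (-2)*(-74) + (2) = -342 — verified.
Step 5: x = 3*(-342) + (-2)*(-164) + (2) = -696 — checks out.
Step 6: x = 3*(-696) + (-2)*(-342) + (2) = -1402 — confirmed correct.
Step 7: x = 3*(-1402) + (-2)*(-696) + (2) = -2812 — in agreement.
Step 8: x = 3*(-2812) + (-2)*(-1402) + (2) = -5630 — consistent with the log.
The whole run recomputes cleanly — no discrepancies.

no error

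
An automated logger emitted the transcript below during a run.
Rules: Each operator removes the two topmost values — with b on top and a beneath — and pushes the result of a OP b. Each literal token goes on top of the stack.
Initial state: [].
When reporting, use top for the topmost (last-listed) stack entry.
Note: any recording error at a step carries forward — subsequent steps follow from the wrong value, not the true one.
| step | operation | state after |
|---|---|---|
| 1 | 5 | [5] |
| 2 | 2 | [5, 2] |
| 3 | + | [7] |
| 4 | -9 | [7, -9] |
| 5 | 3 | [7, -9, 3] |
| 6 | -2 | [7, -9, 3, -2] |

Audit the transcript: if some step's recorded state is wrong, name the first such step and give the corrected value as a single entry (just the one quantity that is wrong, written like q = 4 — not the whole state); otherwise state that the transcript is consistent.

no error

step 1: push 5: top = 5 -> checks out
step 2: push 2: top = 2 -> same as recorded
step 3: 5 + 2 = 7 -> no discrepancy
step 4: push -9: top = -9 -> agrees with the transcript
step 5: push 3: top = 3 -> consistent with the transcript
step 6: push -2: top = -2 -> agrees with the transcript
No step deviates from the rules.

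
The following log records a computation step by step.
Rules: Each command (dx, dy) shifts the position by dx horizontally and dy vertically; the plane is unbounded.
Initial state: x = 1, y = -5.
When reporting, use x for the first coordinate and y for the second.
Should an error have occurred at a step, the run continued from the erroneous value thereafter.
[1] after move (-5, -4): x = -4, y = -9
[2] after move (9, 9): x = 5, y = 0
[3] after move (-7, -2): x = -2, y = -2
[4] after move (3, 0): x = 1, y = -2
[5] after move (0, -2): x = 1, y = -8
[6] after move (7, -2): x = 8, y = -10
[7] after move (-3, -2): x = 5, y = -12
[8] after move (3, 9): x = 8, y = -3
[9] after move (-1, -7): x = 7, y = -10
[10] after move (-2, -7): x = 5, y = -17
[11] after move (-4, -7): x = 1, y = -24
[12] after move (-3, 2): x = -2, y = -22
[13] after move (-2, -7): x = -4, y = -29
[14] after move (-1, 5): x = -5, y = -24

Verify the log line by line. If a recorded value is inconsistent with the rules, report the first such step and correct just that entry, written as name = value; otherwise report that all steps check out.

Recomputing the run from the initial state:
step 1: x = -4, y = -9
step 2: x = 5, y = 0
step 3: x = -2, y = -2
step 4: x = 1, y = -2
step 5: x = 1, y = -4
step 6: x = 8, y = -6
step 7: x = 5, y = -8
step 8: x = 8, y = 1
step 9: x = 7, y = -6
step 10: x = 5, y = -13
step 11: x = 1, y = -20
step 12: x = -2, y = -18
step 13: x = -4, y = -25
step 14: x = -5, y = -20
The first disagreement with the log is at step 5, where the value should be y = -4.

step 5, y = -4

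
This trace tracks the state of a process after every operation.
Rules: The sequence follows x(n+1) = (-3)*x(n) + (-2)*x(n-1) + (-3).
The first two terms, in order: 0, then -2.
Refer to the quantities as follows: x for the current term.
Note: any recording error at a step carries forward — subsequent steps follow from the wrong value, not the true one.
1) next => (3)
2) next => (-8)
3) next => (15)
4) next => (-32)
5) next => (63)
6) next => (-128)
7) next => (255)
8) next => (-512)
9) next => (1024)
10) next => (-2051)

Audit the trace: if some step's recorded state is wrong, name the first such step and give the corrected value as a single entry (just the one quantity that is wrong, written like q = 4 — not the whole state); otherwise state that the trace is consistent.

step 9, x = 1023

Step 1: x = -3*(-2) + (-2)*(0) + (-3) = 3 — checks out.
Step 2: x = -3*(3) + (-2)*(-2) + (-3) = -8 — no discrepancy.
Step 3: x = -3*(-8) + (-2)*(3) + (-3) = 15 — in agreement.
Step 4: x = -3*(15) + (-2)*(-8) + (-3) = -32 — exactly as logged.
Step 5: x = -3*(-32) + (-2)*(15) + (-3) = 63 — exactly as logged.
Step 6: x = -3*(63) + (-2)*(-32) + (-3) = -128 — no discrepancy.
Step 7: x = -3*(-128) + (-2)*(63) + (-3) = 255 — confirmed correct.
Step 8: x = -3*(255) + (-2)*(-128) + (-3) = -512 — consistent with the trace.
Step 9: x = -3*(-512) + (-2)*(255) + (-3) = 1023 — first mismatch against the trace.
Step 9 is the first one off; corrected, x = 1023.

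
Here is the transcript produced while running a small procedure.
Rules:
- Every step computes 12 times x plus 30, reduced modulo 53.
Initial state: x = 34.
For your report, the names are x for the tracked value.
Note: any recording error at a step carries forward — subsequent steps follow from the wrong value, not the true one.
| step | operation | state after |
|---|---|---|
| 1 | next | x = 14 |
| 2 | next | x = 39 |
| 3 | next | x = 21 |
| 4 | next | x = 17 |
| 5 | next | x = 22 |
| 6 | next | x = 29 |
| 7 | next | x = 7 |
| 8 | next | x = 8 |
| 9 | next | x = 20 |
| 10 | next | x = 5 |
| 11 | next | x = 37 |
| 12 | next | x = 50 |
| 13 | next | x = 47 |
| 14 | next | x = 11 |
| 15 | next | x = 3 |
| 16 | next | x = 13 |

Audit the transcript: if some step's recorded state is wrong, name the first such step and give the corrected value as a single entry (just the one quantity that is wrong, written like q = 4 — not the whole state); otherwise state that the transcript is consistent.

Recomputing the run from the initial state:
step 1: x = 14
step 2: x = 39
step 3: x = 21
step 4: x = 17
step 5: x = 22
step 6: x = 29
step 7: x = 7
step 8: x = 8
step 9: x = 20
step 10: x = 5
step 11: x = 37
step 12: x = 50
step 13: x = 47
step 14: x = 11
step 15: x = 3
step 16: x = 13
This matches the transcript at every step.

no error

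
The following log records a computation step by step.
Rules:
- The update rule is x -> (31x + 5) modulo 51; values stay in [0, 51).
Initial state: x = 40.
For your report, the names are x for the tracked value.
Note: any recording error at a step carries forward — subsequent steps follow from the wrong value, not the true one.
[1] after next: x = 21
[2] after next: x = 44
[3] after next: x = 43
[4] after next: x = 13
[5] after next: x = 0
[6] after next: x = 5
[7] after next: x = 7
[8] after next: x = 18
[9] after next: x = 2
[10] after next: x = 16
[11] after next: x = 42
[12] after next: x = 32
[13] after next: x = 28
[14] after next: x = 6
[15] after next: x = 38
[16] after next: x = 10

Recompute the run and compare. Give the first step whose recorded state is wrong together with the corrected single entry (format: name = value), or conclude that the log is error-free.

Recomputing the run from the initial state:
step 1: x = 21
step 2: x = 44
step 3: x = 43
step 4: x = 12
step 5: x = 20
step 6: x = 13
step 7: x = 0
step 8: x = 5
step 9: x = 7
step 10: x = 18
step 11: x = 2
step 12: x = 16
step 13: x = 42
step 14: x = 32
step 15: x = 28
step 16: x = 6
The first disagreement with the log is at step 4, where the value should be x = 12.

step 4, x = 12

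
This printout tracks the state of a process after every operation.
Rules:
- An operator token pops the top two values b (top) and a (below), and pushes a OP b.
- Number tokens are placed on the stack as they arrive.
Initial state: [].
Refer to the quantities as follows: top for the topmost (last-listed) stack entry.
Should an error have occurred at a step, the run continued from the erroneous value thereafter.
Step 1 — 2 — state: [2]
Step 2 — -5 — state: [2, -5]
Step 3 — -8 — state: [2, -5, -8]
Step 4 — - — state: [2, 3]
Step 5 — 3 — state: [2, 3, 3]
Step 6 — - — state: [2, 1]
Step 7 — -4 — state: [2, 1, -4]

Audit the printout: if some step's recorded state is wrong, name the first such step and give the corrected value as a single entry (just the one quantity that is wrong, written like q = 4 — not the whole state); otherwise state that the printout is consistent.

Recomputing the run from the initial state:
step 1: [2]
step 2: [2, -5]
step 3: [2, -5, -8]
step 4: [2, 3]
step 5: [2, 3, 3]
step 6: [2, 0]
step 7: [2, 0, -4]
The first disagreement with the printout is at step 6, where the value should be top = 0.

step 6, top = 0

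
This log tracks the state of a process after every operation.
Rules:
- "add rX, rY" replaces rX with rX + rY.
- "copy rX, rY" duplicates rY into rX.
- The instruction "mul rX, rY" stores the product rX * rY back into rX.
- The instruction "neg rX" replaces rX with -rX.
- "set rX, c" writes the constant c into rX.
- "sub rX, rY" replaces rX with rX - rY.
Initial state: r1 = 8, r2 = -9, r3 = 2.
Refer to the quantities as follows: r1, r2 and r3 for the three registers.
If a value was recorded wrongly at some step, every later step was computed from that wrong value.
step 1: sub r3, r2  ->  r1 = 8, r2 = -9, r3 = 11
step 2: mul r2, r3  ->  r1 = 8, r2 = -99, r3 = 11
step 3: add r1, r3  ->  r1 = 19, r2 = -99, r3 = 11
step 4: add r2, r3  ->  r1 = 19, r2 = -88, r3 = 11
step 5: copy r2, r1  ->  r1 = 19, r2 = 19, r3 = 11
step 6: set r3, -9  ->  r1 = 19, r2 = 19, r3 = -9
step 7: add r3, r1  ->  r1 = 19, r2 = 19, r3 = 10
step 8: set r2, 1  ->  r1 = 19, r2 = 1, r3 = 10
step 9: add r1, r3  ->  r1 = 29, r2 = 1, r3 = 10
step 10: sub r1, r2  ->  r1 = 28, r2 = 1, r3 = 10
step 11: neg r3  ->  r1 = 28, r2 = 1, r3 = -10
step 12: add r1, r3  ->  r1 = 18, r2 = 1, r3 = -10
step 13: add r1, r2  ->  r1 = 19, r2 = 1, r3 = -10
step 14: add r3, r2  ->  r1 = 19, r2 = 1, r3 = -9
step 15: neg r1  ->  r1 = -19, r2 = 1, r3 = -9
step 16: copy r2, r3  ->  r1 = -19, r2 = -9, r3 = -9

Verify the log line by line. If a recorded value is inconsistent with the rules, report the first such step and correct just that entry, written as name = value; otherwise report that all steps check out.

no error

Recomputing the run from the initial state:
step 1: r1 = 8, r2 = -9, r3 = 11
step 2: r1 = 8, r2 = -99, r3 = 11
step 3: r1 = 19, r2 = -99, r3 = 11
step 4: r1 = 19, r2 = -88, r3 = 11
step 5: r1 = 19, r2 = 19, r3 = 11
step 6: r1 = 19, r2 = 19, r3 = -9
step 7: r1 = 19, r2 = 19, r3 = 10
step 8: r1 = 19, r2 = 1, r3 = 10
step 9: r1 = 29, r2 = 1, r3 = 10
step 10: r1 = 28, r2 = 1, r3 = 10
step 11: r1 = 28, r2 = 1, r3 = -10
step 12: r1 = 18, r2 = 1, r3 = -10
step 13: r1 = 19, r2 = 1, r3 = -10
step 14: r1 = 19, r2 = 1, r3 = -9
step 15: r1 = -19, r2 = 1, r3 = -9
step 16: r1 = -19, r2 = -9, r3 = -9
This matches the log at every step.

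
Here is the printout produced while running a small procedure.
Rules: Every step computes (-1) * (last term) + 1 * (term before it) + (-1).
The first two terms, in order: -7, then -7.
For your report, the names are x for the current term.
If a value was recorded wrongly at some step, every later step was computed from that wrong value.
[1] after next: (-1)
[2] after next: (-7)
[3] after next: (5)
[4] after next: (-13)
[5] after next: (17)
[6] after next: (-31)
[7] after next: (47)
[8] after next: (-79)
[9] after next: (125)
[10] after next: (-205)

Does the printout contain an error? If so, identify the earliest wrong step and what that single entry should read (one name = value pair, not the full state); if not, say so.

step 1: x = -1*(-7) + (1)*(-7) + (-1) = -1 -> matches
step 2: x = -1*(-1) + (1)*(-7) + (-1) = -7 -> verified
step 3: x = -1*(-7) + (1)*(-1) + (-1) = 5 -> in agreement
step 4: x = -1*(5) + (1)*(-7) + (-1) = -13 -> matches
step 5: x = -1*(-13) + (1)*(5) + (-1) = 17 -> checks out
step 6: x = -1*(17) + (1)*(-13) + (-1) = -31 -> matches
step 7: x = -1*(-31) + (1)*(17) + (-1) = 47 -> agrees with the printout
step 8: x = -1*(47) + (1)*(-31) + (-1) = -79 -> verified
step 9: x = -1*(-79) + (1)*(47) + (-1) = 125 -> agrees with the printout
step 10: x = -1*(125) + (1)*(-79) + (-1) = -205 -> same as recorded
All steps check out; nothing to correct.

no error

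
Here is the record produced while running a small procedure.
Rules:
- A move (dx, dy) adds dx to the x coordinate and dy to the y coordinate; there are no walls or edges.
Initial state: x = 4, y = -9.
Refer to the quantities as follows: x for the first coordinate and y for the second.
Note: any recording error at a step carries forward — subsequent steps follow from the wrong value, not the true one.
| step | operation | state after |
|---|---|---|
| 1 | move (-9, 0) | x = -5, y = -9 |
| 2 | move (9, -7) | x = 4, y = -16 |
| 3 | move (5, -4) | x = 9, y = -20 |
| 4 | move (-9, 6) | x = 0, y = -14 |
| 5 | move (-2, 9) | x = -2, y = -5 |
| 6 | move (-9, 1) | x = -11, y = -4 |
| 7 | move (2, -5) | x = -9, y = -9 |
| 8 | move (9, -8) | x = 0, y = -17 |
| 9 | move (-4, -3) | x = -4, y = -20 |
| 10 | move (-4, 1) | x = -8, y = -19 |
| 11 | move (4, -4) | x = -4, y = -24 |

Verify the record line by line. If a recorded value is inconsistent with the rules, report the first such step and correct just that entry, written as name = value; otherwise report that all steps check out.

step 11, y = -23

step 1: x = 4 + (-9) = -5, y = -9 + (0) = -9 -> matches
step 2: x = -5 + (9) = 4, y = -9 + (-7) = -16 -> no discrepancy
step 3: x = 4 + (5) = 9, y = -16 + (-4) = -20 -> verified
step 4: x = 9 + (-9) = 0, y = -20 + (6) = -14 -> checks out
step 5: x = 0 + (-2) = -2, y = -14 + (9) = -5 -> consistent with the record
step 6: x = -2 + (-9) = -11, y = -5 + (1) = -4 -> in agreement
step 7: x = -11 + (2) = -9, y = -4 + (-5) = -9 -> checks out
step 8: x = -9 + (9) = 0, y = -9 + (-8) = -17 -> consistent with the record
step 9: x = 0 + (-4) = -4, y = -17 + (-3) = -20 -> matches
step 10: x = -4 + (-4) = -8, y = -20 + (1) = -19 -> checks out
step 11: x = -8 + (4) = -4, y = -19 + (-4) = -23 -> a discrepancy with the record
Step 11 is the first one off; corrected, y = -23.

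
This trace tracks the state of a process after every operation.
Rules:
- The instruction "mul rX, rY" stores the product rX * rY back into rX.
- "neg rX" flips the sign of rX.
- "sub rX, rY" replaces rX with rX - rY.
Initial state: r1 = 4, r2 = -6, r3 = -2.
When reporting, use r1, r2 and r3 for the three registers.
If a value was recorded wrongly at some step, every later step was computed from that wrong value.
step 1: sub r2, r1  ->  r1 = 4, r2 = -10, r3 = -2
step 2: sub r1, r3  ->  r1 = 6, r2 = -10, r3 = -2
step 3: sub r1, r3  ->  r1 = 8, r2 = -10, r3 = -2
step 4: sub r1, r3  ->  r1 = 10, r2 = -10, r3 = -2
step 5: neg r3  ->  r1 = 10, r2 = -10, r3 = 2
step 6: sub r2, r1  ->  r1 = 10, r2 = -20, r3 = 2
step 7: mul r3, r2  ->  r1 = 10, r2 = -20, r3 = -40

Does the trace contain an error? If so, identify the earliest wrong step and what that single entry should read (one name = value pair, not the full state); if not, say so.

no error

1. r2 = -6 - 4 = -10 (same as recorded)
2. r1 = 4 - -2 = 6 (no discrepancy)
3. r1 = 6 - -2 = 8 (in agreement)
4. r1 = 8 - -2 = 10 (consistent with the trace)
5. r3 = -(-2) = 2 (matches)
6. r2 = -10 - 10 = -20 (confirmed correct)
7. r3 = 2 * -20 = -40 (checks out)
All steps check out; nothing to correct.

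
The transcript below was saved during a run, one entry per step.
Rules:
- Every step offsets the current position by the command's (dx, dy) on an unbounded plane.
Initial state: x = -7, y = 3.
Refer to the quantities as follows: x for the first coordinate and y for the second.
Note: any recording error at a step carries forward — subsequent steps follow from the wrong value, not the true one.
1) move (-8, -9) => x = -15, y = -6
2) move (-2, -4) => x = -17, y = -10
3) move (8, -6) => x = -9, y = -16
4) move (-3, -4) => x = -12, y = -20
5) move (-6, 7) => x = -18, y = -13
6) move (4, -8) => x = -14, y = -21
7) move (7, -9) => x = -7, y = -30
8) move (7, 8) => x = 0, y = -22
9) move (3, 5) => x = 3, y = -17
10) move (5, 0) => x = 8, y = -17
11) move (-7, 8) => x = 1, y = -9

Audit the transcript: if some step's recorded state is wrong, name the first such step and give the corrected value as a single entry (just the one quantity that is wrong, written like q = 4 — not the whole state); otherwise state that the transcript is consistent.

Step 1: x = -7 + (-8) = -15, y = 3 + (-9) = -6 — exactly as logged.
Step 2: x = -15 + (-2) = -17, y = -6 + (-4) = -10 — exactly as logged.
Step 3: x = -17 + (8) = -9, y = -10 + (-6) = -16 — confirmed correct.
Step 4: x = -9 + (-3) = -12, y = -16 + (-4) = -20 — checks out.
Step 5: x = -12 + (-6) = -18, y = -20 + (7) = -13 — consistent with the transcript.
Step 6: x = -18 + (4) = -14, y = -13 + (-8) = -21 — checks out.
Step 7: x = -14 + (7) = -7, y = -21 + (-9) = -30 — verified.
Step 8: x = -7 + (7) = 0, y = -30 + (8) = -22 — verified.
Step 9: x = 0 + (3) = 3, y = -22 + (5) = -17 — same as recorded.
Step 10: x = 3 + (5) = 8, y = -17 + (0) = -17 — matches.
Step 11: x = 8 + (-7) = 1, y = -17 + (8) = -9 — verified.
All entries verified; no error found.

no error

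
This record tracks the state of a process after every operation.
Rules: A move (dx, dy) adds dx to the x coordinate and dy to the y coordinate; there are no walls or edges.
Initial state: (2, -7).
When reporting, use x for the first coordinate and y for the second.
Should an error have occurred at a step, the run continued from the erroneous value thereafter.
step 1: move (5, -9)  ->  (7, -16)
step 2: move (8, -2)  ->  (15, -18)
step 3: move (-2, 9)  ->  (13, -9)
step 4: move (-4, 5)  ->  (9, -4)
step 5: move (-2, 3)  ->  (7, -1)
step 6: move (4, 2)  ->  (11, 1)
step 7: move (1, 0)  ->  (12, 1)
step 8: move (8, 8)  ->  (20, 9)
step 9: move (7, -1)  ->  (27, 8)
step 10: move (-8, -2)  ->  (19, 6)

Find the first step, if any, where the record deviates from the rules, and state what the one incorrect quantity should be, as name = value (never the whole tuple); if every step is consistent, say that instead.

Recomputing the run from the initial state:
step 1: x = 7, y = -16
step 2: x = 15, y = -18
step 3: x = 13, y = -9
step 4: x = 9, y = -4
step 5: x = 7, y = -1
step 6: x = 11, y = 1
step 7: x = 12, y = 1
step 8: x = 20, y = 9
step 9: x = 27, y = 8
step 10: x = 19, y = 6
This matches the record at every step.

no error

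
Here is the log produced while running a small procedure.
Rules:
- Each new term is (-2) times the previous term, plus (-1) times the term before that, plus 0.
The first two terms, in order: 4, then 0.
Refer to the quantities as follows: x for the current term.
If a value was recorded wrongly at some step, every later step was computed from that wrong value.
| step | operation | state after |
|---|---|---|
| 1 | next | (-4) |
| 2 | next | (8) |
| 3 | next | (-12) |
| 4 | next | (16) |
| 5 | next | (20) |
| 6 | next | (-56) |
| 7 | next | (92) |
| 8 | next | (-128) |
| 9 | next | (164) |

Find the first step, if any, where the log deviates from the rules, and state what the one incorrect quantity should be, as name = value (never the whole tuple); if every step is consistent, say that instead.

step 5, x = -20

Step 1: x = -2*(0) + (-1)*(4) + (0) = -4 — same as recorded.
Step 2: x = -2*(-4) + (-1)*(0) + (0) = 8 — same as recorded.
Step 3: x = -2*(8) + (-1)*(-4) + (0) = -12 — checks out.
Step 4: x = -2*(-12) + (-1)*(8) + (0) = 16 — no discrepancy.
Step 5: x = -2*(16) + (-1)*(-12) + (0) = -20 — not what was recorded.
Conclusion: step 5 carries the first error; the entry should be x = -20.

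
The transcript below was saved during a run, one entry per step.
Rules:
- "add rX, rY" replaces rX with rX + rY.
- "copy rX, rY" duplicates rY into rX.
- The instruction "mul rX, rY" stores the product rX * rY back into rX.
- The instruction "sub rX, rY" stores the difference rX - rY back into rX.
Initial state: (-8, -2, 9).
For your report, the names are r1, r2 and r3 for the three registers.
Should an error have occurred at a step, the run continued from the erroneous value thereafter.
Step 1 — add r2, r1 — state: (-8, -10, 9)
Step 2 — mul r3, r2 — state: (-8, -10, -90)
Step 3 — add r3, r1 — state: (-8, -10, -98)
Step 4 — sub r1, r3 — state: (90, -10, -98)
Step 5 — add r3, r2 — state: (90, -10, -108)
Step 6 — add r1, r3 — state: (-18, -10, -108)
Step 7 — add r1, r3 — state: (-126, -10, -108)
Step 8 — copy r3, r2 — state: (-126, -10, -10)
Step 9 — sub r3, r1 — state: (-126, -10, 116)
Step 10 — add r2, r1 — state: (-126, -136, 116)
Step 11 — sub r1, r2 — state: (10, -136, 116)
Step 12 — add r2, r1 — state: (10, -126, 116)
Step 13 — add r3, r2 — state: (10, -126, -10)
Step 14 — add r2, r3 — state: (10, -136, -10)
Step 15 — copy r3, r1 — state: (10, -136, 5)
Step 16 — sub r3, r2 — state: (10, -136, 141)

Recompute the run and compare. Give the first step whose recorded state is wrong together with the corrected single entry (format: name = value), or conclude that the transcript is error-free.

step 15, r3 = 10

Recomputing the run from the initial state:
step 1: r1 = -8, r2 = -10, r3 = 9
step 2: r1 = -8, r2 = -10, r3 = -90
step 3: r1 = -8, r2 = -10, r3 = -98
step 4: r1 = 90, r2 = -10, r3 = -98
step 5: r1 = 90, r2 = -10, r3 = -108
step 6: r1 = -18, r2 = -10, r3 = -108
step 7: r1 = -126, r2 = -10, r3 = -108
step 8: r1 = -126, r2 = -10, r3 = -10
step 9: r1 = -126, r2 = -10, r3 = 116
step 10: r1 = -126, r2 = -136, r3 = 116
step 11: r1 = 10, r2 = -136, r3 = 116
step 12: r1 = 10, r2 = -126, r3 = 116
step 13: r1 = 10, r2 = -126, r3 = -10
step 14: r1 = 10, r2 = -136, r3 = -10
step 15: r1 = 10, r2 = -136, r3 = 10
step 16: r1 = 10, r2 = -136, r3 = 146
The first disagreement with the transcript is at step 15, where the value should be r3 = 10.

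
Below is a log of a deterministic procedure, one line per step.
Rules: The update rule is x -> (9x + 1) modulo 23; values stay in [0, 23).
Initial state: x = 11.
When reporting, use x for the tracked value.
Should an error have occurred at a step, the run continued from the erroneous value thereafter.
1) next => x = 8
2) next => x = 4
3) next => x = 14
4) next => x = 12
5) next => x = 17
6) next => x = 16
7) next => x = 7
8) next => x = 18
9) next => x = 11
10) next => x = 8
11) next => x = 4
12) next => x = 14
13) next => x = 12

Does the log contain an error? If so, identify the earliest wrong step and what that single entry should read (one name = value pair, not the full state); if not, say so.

step 9, x = 2

Recomputing the run from the initial state:
step 1: x = 8
step 2: x = 4
step 3: x = 14
step 4: x = 12
step 5: x = 17
step 6: x = 16
step 7: x = 7
step 8: x = 18
step 9: x = 2
step 10: x = 19
step 11: x = 11
step 12: x = 8
step 13: x = 4
The first disagreement with the log is at step 9, where the value should be x = 2.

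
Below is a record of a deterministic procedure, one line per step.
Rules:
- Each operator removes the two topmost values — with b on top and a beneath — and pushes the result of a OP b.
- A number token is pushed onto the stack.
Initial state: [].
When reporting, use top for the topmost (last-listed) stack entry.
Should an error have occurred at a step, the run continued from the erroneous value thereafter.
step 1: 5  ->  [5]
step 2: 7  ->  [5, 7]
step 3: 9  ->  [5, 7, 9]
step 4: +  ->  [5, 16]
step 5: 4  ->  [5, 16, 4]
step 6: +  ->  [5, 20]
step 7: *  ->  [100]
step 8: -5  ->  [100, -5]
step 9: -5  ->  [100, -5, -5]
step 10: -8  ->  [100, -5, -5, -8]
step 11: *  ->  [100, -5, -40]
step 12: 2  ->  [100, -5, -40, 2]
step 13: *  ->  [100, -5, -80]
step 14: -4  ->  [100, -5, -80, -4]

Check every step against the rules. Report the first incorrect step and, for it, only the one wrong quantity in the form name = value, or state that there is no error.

Recomputing the run from the initial state:
step 1: [5]
step 2: [5, 7]
step 3: [5, 7, 9]
step 4: [5, 16]
step 5: [5, 16, 4]
step 6: [5, 20]
step 7: [100]
step 8: [100, -5]
step 9: [100, -5, -5]
step 10: [100, -5, -5, -8]
step 11: [100, -5, 40]
step 12: [100, -5, 40, 2]
step 13: [100, -5, 80]
step 14: [100, -5, 80, -4]
The first disagreement with the record is at step 11, where the value should be top = 40.

step 11, top = 40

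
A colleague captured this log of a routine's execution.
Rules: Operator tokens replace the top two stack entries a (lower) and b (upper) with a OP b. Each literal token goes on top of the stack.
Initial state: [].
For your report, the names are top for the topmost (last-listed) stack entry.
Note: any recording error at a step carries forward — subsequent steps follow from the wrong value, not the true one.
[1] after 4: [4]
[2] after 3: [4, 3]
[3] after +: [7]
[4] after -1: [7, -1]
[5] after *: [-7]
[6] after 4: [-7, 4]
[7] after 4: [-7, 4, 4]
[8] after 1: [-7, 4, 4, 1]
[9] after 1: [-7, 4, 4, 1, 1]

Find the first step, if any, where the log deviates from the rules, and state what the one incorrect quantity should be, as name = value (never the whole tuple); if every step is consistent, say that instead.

no error

Step 1: push 4: top = 4 — in agreement.
Step 2: push 3: top = 3 — consistent with the log.
Step 3: 4 + 3 = 7 — same as recorded.
Step 4: push -1: top = -1 — checks out.
Step 5: 7 * -1 = -7 — in agreement.
Step 6: push 4: top = 4 — verified.
Step 7: push 4: top = 4 — confirmed correct.
Step 8: push 1: top = 1 — verified.
Step 9: push 1: top = 1 — matches.
No step deviates from the rules.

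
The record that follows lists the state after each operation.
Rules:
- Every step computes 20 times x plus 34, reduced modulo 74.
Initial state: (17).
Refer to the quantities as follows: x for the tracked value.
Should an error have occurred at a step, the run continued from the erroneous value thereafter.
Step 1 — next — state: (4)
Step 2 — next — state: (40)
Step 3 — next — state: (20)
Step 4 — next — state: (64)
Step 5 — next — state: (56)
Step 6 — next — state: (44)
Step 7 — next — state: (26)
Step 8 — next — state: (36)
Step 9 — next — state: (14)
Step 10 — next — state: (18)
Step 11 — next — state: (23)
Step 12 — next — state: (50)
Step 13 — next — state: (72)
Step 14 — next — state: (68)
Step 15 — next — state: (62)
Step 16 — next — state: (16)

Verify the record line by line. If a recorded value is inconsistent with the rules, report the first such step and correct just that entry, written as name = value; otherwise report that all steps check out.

1. x = (20*17 + 34) mod 74 = 4 (confirmed correct)
2. x = (20*4 + 34) mod 74 = 40 (matches)
3. x = (20*40 + 34) mod 74 = 20 (agrees with the record)
4. x = (20*20 + 34) mod 74 = 64 (same as recorded)
5. x = (20*64 + 34) mod 74 = 56 (confirmed correct)
6. x = (20*56 + 34) mod 74 = 44 (checks out)
7. x = (20*44 + 34) mod 74 = 26 (no discrepancy)
8. x = (20*26 + 34) mod 74 = 36 (verified)
9. x = (20*36 + 34) mod 74 = 14 (in agreement)
10. x = (20*14 + 34) mod 74 = 18 (matches)
11. x = (20*18 + 34) mod 74 = 24 (this is not what the record shows)
The audit stops at step 11: the recorded entry is wrong and should be x = 24.

step 11, x = 24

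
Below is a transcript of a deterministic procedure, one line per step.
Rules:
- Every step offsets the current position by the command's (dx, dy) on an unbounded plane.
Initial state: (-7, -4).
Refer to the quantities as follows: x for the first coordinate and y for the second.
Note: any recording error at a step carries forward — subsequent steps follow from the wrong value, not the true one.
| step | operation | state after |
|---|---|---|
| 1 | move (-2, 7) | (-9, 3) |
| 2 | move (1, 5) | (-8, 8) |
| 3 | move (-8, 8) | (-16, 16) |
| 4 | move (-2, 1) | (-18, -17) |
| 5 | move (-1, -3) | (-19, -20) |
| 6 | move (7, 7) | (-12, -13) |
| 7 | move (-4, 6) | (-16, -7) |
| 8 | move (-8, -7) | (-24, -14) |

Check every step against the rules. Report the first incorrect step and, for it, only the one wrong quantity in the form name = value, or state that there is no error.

Step 1: x = -7 + (-2) = -9, y = -4 + (7) = 3 — confirmed correct.
Step 2: x = -9 + (1) = -8, y = 3 + (5) = 8 — confirmed correct.
Step 3: x = -8 + (-8) = -16, y = 8 + (8) = 16 — confirmed correct.
Step 4: x = -16 + (-2) = -18, y = 16 + (1) = 17 — this is not what the transcript shows.
First incorrect step: 4; the correct value is y = 17.

step 4, y = 17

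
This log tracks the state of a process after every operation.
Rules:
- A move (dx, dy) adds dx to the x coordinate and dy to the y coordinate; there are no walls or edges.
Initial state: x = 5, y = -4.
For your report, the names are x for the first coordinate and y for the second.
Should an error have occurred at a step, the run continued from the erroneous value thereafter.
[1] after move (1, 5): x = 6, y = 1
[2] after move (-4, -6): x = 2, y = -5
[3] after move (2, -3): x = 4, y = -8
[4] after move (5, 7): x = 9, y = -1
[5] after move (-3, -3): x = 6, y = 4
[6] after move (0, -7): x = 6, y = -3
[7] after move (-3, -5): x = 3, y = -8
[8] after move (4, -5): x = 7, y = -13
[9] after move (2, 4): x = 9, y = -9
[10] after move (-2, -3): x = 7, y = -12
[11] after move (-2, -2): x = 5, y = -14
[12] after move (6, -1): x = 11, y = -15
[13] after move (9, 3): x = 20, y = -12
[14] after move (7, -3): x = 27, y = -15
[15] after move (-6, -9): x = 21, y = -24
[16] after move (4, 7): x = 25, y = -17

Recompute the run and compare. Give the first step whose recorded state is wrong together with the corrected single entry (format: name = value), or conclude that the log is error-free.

step 5, y = -4

Recomputing the run from the initial state:
step 1: x = 6, y = 1
step 2: x = 2, y = -5
step 3: x = 4, y = -8
step 4: x = 9, y = -1
step 5: x = 6, y = -4
step 6: x = 6, y = -11
step 7: x = 3, y = -16
step 8: x = 7, y = -21
step 9: x = 9, y = -17
step 10: x = 7, y = -20
step 11: x = 5, y = -22
step 12: x = 11, y = -23
step 13: x = 20, y = -20
step 14: x = 27, y = -23
step 15: x = 21, y = -32
step 16: x = 25, y = -25
The first disagreement with the log is at step 5, where the value should be y = -4.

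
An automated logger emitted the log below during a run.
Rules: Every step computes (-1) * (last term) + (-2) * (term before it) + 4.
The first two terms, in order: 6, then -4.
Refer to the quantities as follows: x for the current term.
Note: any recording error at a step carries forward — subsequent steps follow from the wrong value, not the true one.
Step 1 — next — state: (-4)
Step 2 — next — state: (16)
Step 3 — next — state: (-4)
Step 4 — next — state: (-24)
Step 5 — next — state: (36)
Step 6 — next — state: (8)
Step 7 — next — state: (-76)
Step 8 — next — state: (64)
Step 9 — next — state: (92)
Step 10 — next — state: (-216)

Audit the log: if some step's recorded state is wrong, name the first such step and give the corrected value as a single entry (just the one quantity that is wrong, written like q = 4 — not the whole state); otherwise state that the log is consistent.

1. x = -1*(-4) + (-2)*(6) + (4) = -4 (confirmed correct)
2. x = -1*(-4) + (-2)*(-4) + (4) = 16 (no discrepancy)
3. x = -1*(16) + (-2)*(-4) + (4) = -4 (exactly as logged)
4. x = -1*(-4) + (-2)*(16) + (4) = -24 (checks out)
5. x = -1*(-24) + (-2)*(-4) + (4) = 36 (confirmed correct)
6. x = -1*(36) + (-2)*(-24) + (4) = 16 (the recorded entry deviates here)
The earliest wrong entry is at step 6: it should read x = 16.

step 6, x = 16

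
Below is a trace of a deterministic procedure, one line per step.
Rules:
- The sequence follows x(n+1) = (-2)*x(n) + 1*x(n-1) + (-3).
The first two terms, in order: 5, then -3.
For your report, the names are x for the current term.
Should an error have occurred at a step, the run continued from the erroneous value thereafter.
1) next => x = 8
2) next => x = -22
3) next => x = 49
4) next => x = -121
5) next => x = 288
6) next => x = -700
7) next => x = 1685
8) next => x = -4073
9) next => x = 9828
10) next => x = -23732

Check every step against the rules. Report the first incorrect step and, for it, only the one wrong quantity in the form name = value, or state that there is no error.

step 4, x = -123

Recomputing the run from the initial state:
step 1: x = 8
step 2: x = -22
step 3: x = 49
step 4: x = -123
step 5: x = 292
step 6: x = -710
step 7: x = 1709
step 8: x = -4131
step 9: x = 9968
step 10: x = -24070
The first disagreement with the trace is at step 4, where the value should be x = -123.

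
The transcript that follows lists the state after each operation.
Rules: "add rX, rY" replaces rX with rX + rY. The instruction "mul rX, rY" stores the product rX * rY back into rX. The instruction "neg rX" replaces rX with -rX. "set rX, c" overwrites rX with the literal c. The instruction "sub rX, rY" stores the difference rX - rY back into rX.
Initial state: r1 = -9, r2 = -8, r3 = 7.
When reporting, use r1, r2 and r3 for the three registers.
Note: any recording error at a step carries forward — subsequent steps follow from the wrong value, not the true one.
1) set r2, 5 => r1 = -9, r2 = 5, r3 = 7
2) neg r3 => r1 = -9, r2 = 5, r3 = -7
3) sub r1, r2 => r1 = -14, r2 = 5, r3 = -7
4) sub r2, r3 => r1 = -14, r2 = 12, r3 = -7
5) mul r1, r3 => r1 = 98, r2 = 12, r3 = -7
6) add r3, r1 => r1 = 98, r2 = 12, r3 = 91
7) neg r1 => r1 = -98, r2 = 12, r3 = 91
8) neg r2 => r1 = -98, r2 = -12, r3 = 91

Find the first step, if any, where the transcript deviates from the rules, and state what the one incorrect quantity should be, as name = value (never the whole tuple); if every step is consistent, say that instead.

no error

Step 1: r2 = 5 — matches.
Step 2: r3 = -(7) = -7 — exactly as logged.
Step 3: r1 = -9 - 5 = -14 — in agreement.
Step 4: r2 = 5 - -7 = 12 — exactly as logged.
Step 5: r1 = -14 * -7 = 98 — exactly as logged.
Step 6: r3 = -7 + 98 = 91 — in agreement.
Step 7: r1 = -(98) = -98 — exactly as logged.
Step 8: r2 = -(12) = -12 — checks out.
All entries verified; no error found.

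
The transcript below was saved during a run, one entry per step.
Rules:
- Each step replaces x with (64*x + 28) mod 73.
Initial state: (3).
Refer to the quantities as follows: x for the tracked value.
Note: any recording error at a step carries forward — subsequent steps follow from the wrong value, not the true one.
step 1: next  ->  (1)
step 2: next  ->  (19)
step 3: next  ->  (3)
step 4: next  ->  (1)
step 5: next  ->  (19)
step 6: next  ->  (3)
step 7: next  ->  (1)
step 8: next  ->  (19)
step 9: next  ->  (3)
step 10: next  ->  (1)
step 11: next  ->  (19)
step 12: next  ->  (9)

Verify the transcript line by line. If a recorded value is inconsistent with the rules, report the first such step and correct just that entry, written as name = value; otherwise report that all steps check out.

step 12, x = 3

Recomputing the run from the initial state:
step 1: x = 1
step 2: x = 19
step 3: x = 3
step 4: x = 1
step 5: x = 19
step 6: x = 3
step 7: x = 1
step 8: x = 19
step 9: x = 3
step 10: x = 1
step 11: x = 19
step 12: x = 3
The first disagreement with the transcript is at step 12, where the value should be x = 3.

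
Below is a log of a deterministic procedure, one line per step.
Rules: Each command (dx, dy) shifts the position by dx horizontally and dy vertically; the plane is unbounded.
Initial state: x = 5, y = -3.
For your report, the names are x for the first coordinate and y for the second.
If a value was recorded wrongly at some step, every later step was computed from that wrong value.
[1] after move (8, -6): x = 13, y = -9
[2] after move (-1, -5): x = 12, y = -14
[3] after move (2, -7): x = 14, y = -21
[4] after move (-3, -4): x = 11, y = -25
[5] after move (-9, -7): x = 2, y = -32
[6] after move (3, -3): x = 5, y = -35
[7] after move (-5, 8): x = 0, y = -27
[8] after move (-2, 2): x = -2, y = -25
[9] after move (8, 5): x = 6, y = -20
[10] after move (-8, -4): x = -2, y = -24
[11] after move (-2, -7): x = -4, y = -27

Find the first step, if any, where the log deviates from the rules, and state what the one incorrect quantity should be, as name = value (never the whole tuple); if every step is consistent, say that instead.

step 11, y = -31

1. x = 5 + (8) = 13, y = -3 + (-6) = -9 (consistent with the log)
2. x = 13 + (-1) = 12, y = -9 + (-5) = -14 (exactly as logged)
3. x = 12 + (2) = 14, y = -14 + (-7) = -21 (exactly as logged)
4. x = 14 + (-3) = 11, y = -21 + (-4) = -25 (same as recorded)
5. x = 11 + (-9) = 2, y = -25 + (-7) = -32 (in agreement)
6. x = 2 + (3) = 5, y = -32 + (-3) = -35 (consistent with the log)
7. x = 5 + (-5) = 0, y = -35 + (8) = -27 (exactly as logged)
8. x = 0 + (-2) = -2, y = -27 + (2) = -25 (agrees with the log)
9. x = -2 + (8) = 6, y = -25 + (5) = -20 (exactly as logged)
10. x = 6 + (-8) = -2, y = -20 + (-4) = -24 (agrees with the log)
11. x = -2 + (-2) = -4, y = -24 + (-7) = -31 (first mismatch against the log)
The earliest wrong entry is at step 11: it should read y = -31.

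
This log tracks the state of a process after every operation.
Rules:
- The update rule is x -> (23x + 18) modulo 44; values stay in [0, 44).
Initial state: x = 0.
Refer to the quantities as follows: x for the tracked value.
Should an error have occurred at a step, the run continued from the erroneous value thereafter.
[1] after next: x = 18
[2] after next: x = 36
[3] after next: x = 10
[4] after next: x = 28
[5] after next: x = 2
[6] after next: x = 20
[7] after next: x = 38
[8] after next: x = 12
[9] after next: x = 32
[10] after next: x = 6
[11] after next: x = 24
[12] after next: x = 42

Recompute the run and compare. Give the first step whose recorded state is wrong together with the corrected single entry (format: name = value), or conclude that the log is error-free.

step 9, x = 30

Recomputing the run from the initial state:
step 1: x = 18
step 2: x = 36
step 3: x = 10
step 4: x = 28
step 5: x = 2
step 6: x = 20
step 7: x = 38
step 8: x = 12
step 9: x = 30
step 10: x = 4
step 11: x = 22
step 12: x = 40
The first disagreement with the log is at step 9, where the value should be x = 30.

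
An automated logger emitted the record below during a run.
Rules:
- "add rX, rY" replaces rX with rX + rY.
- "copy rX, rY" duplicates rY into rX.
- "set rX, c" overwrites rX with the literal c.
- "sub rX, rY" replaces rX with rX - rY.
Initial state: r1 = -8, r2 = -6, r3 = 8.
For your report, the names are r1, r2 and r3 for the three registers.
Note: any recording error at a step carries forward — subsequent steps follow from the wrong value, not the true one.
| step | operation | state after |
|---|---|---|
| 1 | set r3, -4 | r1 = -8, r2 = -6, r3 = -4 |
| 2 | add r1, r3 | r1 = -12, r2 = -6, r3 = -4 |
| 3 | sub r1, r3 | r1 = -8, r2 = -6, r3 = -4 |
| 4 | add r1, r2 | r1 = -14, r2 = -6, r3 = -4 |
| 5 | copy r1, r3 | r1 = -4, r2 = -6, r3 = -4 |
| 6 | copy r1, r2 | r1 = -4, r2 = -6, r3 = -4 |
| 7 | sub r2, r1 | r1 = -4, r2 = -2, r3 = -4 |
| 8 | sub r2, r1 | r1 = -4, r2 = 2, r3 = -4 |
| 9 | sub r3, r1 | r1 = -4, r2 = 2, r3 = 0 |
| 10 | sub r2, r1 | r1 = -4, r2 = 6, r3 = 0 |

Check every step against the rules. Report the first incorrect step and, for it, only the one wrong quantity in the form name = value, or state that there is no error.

step 6, r1 = -6

Recomputing the run from the initial state:
step 1: r1 = -8, r2 = -6, r3 = -4
step 2: r1 = -12, r2 = -6, r3 = -4
step 3: r1 = -8, r2 = -6, r3 = -4
step 4: r1 = -14, r2 = -6, r3 = -4
step 5: r1 = -4, r2 = -6, r3 = -4
step 6: r1 = -6, r2 = -6, r3 = -4
step 7: r1 = -6, r2 = 0, r3 = -4
step 8: r1 = -6, r2 = 6, r3 = -4
step 9: r1 = -6, r2 = 6, r3 = 2
step 10: r1 = -6, r2 = 12, r3 = 2
The first disagreement with the record is at step 6, where the value should be r1 = -6.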